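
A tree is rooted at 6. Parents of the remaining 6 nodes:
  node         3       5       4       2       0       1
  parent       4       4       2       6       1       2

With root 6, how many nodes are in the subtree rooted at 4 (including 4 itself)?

4's subtree: {4, 3, 5}, size 3.

3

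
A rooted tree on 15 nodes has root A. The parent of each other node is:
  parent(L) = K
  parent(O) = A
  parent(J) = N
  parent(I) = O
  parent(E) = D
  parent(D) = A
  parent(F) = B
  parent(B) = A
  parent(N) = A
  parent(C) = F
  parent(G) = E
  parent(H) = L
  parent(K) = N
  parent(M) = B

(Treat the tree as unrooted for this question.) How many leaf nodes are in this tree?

6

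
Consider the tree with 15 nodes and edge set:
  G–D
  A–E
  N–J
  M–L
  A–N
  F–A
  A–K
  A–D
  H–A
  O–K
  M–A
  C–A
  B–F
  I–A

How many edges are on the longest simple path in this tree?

Starting from J, a farthest node is O at distance 4.
One longest path: J – N – A – K – O.
So the diameter is 4.

4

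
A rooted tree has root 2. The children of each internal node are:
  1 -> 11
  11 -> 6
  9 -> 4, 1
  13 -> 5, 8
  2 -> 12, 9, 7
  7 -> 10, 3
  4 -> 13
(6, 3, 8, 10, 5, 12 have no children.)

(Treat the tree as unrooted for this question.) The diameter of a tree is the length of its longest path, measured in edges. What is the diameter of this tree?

Starting from 3, a farthest node is 6 at distance 6.
One longest path: 3–7–2–9–1–11–6.
So the diameter is 6.

6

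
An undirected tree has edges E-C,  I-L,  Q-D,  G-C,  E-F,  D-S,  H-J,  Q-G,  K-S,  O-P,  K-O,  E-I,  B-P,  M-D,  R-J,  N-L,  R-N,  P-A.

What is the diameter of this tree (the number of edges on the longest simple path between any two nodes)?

15

Starting from H, a farthest node is B at distance 15.
One longest path: H-J-R-N-L-I-E-C-G-Q-D-S-K-O-P-B.
So the diameter is 15.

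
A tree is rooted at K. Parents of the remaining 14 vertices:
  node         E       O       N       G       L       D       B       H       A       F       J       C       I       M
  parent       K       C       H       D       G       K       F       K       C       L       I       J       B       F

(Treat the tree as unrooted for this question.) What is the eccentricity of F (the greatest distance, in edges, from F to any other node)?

6

The node farthest from F is N, via F-L-G-D-K-H-N — 6 edges.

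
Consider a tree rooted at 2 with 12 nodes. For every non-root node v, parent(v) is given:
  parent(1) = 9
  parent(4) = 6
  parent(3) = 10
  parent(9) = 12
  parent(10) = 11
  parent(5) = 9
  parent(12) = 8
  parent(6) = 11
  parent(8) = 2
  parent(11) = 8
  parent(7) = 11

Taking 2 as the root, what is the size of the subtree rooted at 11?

6

The subtree rooted at 11 contains: 11, 10, 7, 6, 3, 4 — 6 nodes.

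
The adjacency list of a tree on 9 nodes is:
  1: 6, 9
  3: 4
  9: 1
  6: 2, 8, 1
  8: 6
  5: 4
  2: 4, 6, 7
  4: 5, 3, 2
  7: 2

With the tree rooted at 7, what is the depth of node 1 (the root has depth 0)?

3

Climbing from 1 to the root: 1–6–2–7. That's 3 steps.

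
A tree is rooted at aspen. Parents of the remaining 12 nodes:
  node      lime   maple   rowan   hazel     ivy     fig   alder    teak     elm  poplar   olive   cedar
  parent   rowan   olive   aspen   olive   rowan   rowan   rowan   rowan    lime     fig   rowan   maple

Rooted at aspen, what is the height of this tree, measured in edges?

4

cedar sits deepest: aspen – rowan – olive – maple – cedar — 4 edges from the root.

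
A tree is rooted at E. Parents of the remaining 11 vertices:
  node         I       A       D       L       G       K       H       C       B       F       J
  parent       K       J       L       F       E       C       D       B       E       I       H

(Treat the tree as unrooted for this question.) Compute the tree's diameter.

A longest path is A – J – H – D – L – F – I – K – C – B – E – G, with 11 edges.

11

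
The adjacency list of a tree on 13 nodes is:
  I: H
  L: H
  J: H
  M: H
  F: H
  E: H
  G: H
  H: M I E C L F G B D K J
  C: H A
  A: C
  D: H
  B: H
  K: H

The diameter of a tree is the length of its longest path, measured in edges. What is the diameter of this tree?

A longest path is A–C–H–I, with 3 edges.

3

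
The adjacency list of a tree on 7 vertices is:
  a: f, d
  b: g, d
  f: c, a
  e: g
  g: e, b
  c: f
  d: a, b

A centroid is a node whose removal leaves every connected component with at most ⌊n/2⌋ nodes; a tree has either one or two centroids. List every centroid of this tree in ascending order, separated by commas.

If d is removed the pieces have sizes 3, 3, all ≤ ⌊7/2⌋ = 3.
Every other node leaves some component of size > 3, so the centroid is unique.

d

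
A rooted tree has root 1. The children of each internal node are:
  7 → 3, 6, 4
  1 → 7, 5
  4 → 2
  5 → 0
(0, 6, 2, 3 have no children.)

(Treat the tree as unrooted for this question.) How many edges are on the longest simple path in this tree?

5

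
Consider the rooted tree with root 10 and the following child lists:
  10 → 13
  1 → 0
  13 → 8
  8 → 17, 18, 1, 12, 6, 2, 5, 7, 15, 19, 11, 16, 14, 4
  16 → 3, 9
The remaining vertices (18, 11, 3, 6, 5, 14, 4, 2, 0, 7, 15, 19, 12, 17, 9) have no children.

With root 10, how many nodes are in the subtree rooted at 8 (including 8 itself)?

18

8's subtree: {8, 5, 11, 1, 15, 16, 12, 2, 7, 17, 6, 19, 4, 14, 18, 0, 3, 9}, size 18.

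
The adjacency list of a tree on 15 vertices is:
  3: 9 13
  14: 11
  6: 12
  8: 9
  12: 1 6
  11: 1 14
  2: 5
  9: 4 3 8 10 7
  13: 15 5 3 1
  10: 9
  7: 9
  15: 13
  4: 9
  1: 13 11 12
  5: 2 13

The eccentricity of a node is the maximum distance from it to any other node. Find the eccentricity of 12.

5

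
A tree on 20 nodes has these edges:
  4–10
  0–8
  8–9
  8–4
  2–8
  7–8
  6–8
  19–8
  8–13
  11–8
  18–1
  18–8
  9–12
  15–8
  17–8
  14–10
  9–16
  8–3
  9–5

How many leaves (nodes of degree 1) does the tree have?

Degree-1 nodes: 0, 1, 2, 3, 5, 6, 7, 11, 12, 13, 14, 15, 16, 17, 19 — 15 of them.

15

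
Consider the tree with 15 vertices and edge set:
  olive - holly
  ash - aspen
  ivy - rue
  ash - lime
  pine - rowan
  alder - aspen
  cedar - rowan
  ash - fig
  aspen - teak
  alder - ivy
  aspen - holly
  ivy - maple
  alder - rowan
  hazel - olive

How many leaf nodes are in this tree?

8

Degree-1 nodes: cedar, fig, hazel, lime, maple, pine, rue, teak — 8 of them.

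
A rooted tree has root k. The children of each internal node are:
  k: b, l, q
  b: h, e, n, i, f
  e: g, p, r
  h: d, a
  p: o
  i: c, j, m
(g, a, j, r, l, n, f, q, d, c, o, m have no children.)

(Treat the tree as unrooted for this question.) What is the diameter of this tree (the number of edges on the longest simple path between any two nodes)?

5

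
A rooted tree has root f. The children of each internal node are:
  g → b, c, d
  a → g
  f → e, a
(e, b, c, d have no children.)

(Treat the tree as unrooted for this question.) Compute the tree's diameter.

4

A longest path is e - f - a - g - d, with 4 edges.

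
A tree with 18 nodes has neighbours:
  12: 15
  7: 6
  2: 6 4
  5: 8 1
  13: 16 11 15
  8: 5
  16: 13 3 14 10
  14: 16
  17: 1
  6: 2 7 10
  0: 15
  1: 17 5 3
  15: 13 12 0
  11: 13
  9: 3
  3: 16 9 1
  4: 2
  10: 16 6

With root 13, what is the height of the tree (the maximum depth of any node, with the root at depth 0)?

The longest root-to-leaf path is 13–16–3–1–5–8 (5 edges).

5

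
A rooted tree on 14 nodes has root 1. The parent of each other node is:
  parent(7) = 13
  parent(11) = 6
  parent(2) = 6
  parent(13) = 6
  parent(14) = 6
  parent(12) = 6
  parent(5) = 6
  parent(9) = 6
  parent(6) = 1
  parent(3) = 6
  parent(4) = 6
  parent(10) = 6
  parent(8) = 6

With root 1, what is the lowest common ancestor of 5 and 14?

6

Ancestors of 5 (toward the root): 5, 6, 1.
Ancestors of 14: 14, 6, 1.
The deepest node appearing in both lists is 6.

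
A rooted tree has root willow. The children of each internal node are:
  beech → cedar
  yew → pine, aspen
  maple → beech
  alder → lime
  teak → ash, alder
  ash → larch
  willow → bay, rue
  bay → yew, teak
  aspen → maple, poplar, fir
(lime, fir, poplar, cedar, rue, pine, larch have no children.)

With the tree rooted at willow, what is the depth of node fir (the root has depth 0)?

Path from willow to fir: willow – bay – yew – aspen – fir, which has 4 edges.

4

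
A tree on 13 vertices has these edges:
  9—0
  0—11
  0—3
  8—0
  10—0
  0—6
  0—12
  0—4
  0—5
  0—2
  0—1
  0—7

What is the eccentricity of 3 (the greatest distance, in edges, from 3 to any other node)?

2

A farthest node from 3 is 11 (9, 6, 8, 2, 4, 5, 7, 12, 10, 1 also at distance 2).
The path 3-0-11 has 2 edges.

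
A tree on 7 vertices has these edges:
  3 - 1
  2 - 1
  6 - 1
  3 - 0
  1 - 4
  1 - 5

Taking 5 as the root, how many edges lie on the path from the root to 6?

2

Climbing from 6 to the root: 6 – 1 – 5. That's 2 steps.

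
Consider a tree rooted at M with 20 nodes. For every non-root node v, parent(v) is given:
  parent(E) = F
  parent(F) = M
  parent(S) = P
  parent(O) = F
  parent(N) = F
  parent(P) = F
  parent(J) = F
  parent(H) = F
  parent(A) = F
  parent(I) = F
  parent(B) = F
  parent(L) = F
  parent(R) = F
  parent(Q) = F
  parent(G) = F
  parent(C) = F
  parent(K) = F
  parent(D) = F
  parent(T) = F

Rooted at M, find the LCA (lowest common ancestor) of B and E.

F

Path B→root: B F M; path E→root: E F M.
First common node: F.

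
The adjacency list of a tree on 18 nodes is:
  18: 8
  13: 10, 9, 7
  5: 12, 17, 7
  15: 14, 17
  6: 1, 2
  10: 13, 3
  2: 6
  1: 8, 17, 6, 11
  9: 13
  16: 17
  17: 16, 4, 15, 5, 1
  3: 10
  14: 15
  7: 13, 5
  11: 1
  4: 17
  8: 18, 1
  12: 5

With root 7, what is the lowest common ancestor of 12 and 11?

Path 12→root: 12 5 7; path 11→root: 11 1 17 5 7.
First common node: 5.

5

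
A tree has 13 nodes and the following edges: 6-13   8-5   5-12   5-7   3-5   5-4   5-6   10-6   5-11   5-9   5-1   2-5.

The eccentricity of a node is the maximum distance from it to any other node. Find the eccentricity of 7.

The node farthest from 7 is 10 (13 also at distance 3), via 7 – 5 – 6 – 10 — 3 edges.

3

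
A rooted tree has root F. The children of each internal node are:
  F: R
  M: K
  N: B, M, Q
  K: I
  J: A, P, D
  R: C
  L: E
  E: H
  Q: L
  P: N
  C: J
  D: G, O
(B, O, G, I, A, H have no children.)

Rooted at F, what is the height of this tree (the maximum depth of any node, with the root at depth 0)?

H sits deepest: F – R – C – J – P – N – Q – L – E – H — 9 edges from the root.

9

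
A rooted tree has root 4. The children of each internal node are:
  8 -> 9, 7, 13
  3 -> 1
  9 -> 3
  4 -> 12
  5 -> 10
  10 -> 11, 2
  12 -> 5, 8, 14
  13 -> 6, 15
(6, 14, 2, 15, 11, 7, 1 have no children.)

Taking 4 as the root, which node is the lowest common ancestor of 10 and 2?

Ancestors of 10 (toward the root): 10, 5, 12, 4.
Ancestors of 2: 2, 10, 5, 12, 4.
The deepest node appearing in both lists is 10.

10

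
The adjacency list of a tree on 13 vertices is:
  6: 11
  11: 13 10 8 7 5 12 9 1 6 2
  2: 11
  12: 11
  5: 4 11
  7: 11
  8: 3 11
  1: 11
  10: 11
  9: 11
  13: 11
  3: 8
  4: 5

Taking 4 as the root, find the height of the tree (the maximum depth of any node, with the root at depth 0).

The longest root-to-leaf path is 4 → 5 → 11 → 8 → 3 (4 edges).

4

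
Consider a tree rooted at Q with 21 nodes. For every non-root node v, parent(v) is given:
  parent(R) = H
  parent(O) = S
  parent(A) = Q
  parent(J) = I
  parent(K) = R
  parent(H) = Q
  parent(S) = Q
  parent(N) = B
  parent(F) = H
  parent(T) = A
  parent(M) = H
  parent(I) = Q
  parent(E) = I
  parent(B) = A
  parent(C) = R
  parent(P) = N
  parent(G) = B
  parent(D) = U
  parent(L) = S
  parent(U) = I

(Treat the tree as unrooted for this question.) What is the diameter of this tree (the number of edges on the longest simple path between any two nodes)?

Starting from D, a farthest node is P at distance 7.
One longest path: D – U – I – Q – A – B – N – P.
So the diameter is 7.

7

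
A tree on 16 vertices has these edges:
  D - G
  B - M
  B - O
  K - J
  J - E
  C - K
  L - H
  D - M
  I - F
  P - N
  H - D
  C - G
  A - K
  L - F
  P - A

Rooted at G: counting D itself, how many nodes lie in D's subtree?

Descendants of D (including itself): D, H, M, L, B, F, O, I. That's 8.

8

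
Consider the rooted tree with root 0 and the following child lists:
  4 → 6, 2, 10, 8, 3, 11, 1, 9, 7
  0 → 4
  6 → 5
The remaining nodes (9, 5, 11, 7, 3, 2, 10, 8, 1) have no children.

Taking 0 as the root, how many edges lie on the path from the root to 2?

2

Climbing from 2 to the root: 2 – 4 – 0. That's 2 steps.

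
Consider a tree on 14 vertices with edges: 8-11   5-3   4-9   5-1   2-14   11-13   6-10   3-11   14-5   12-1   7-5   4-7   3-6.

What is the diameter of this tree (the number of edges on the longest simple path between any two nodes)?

6

Starting from 9, a farthest node is 8 at distance 6.
One longest path: 9-4-7-5-3-11-8.
So the diameter is 6.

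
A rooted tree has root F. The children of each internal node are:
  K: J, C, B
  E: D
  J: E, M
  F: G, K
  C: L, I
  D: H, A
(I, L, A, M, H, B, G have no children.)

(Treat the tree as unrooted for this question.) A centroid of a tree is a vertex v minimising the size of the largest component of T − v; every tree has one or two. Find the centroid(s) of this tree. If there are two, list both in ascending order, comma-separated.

Delete K: the remaining components have sizes 6, 3, 2, 1. Max 6 ≤ 6, so K is a centroid.
Every other node leaves some component of size > 6, so the centroid is unique.

K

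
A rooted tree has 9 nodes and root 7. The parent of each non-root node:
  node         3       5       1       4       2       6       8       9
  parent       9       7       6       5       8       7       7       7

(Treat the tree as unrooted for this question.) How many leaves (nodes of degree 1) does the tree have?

The leaves are 1, 2, 3, 4.
That is 4 leaves.

4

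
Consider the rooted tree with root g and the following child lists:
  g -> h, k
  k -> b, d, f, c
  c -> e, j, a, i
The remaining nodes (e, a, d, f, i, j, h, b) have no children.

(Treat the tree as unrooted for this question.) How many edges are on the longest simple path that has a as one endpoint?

4

The node farthest from a is h, via a – c – k – g – h — 4 edges.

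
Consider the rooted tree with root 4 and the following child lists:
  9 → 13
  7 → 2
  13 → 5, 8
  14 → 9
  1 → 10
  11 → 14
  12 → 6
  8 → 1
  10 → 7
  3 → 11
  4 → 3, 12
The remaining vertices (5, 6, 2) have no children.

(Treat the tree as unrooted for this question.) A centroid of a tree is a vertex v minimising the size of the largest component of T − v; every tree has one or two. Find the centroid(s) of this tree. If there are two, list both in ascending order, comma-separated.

Removing 13 splits the tree into components of sizes 7, 5, 1; the largest is 7 ≤ ⌊14/2⌋ = 7.
9 is adjacent to 13 and is also a centroid (the largest component after removing it is likewise 7).

9, 13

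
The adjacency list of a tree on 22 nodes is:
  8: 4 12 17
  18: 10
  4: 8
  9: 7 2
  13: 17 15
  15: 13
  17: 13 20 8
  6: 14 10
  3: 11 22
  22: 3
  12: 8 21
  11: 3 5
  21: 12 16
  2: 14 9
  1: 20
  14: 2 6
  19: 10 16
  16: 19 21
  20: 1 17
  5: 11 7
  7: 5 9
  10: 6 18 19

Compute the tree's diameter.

17

BFS from 22 reaches 15 last, at distance 17; BFS from 15 confirms no node is farther.
Path: 22 - 3 - 11 - 5 - 7 - 9 - 2 - 14 - 6 - 10 - 19 - 16 - 21 - 12 - 8 - 17 - 13 - 15.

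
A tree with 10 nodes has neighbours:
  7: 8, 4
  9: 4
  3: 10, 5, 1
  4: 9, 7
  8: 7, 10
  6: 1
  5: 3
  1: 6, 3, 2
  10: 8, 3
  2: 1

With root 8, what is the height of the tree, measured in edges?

4

A deepest node is 6, reached by 8–10–3–1–6.
That path has 4 edges, so the height is 4.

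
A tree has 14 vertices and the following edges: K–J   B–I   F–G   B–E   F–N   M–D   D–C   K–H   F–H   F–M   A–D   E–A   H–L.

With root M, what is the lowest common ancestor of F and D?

M

Path F→root: F M; path D→root: D M.
First common node: M.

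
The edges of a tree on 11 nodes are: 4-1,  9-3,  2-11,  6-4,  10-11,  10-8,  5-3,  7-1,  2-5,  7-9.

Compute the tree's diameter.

10

A longest path is 6 – 4 – 1 – 7 – 9 – 3 – 5 – 2 – 11 – 10 – 8, with 10 edges.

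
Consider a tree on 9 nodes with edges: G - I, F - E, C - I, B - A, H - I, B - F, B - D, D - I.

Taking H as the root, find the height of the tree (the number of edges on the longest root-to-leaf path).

E sits deepest: H → I → D → B → F → E — 5 edges from the root.

5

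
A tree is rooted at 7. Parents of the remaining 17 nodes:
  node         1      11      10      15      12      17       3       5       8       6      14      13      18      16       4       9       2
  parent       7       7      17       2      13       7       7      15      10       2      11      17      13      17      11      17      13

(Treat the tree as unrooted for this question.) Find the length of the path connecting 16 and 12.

3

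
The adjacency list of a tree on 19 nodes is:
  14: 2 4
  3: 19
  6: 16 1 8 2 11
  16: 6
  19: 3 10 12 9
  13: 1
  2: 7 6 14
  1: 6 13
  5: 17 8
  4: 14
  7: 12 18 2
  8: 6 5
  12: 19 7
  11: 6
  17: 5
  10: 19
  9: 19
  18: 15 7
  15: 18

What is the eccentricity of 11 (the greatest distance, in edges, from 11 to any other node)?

6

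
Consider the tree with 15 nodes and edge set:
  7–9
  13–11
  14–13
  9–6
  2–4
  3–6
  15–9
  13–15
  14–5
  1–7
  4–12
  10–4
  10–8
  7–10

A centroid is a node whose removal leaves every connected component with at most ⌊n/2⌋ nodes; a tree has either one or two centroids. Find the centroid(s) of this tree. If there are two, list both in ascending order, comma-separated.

9

Delete 9: the remaining components have sizes 7, 5, 2. Max 7 ≤ 7, so 9 is a centroid.
No neighbour of 9 does as well, so 9 is the unique centroid.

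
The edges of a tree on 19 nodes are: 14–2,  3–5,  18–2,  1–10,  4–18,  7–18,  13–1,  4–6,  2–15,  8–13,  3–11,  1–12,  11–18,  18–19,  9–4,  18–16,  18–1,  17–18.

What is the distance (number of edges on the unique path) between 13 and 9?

4

Walking from 13: 13 – 1 – 18 – 4 – 9. Length 4.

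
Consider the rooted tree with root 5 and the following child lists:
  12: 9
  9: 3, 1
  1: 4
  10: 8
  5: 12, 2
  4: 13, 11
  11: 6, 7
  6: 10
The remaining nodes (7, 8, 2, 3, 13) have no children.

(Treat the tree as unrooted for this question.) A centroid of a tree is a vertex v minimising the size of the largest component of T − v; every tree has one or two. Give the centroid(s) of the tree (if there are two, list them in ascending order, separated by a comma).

4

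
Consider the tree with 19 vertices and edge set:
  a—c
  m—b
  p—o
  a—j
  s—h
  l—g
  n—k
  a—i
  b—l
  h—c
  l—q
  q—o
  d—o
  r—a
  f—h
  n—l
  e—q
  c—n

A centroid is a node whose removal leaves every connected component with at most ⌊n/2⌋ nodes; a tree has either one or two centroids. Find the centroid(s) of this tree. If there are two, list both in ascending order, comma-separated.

If n is removed the pieces have sizes 9, 8, 1, all ≤ ⌊19/2⌋ = 9.
Every other node leaves some component of size > 9, so the centroid is unique.

n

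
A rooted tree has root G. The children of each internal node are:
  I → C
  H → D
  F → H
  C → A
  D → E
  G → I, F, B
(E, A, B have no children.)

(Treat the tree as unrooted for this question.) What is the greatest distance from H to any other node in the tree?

5

The node farthest from H is A, via H-F-G-I-C-A — 5 edges.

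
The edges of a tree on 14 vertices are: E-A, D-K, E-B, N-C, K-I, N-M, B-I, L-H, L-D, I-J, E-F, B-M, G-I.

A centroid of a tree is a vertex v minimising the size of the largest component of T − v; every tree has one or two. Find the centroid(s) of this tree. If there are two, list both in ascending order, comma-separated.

If B is removed the pieces have sizes 7, 3, 3, all ≤ ⌊14/2⌋ = 7.
I is adjacent to B and is also a centroid (the largest component after removing it is likewise 7).

B, I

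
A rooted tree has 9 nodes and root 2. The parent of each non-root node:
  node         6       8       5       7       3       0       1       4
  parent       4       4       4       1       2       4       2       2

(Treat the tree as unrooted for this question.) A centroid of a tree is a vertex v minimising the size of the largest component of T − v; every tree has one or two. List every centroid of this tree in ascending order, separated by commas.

If 4 is removed the pieces have sizes 4, 1, 1, 1, 1, all ≤ ⌊9/2⌋ = 4.
Every other node leaves some component of size > 4, so the centroid is unique.

4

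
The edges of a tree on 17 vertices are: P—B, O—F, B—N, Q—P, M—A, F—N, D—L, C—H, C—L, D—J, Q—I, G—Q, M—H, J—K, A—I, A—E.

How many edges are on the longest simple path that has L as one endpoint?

11

A farthest node from L is O.
The path L-C-H-M-A-I-Q-P-B-N-F-O has 11 edges.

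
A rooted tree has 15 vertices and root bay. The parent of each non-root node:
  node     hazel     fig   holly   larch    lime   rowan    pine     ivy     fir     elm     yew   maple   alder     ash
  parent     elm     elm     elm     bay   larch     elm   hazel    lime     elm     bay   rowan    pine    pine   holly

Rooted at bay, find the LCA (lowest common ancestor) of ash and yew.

elm

Ancestors of ash (toward the root): ash, holly, elm, bay.
Ancestors of yew: yew, rowan, elm, bay.
The deepest node appearing in both lists is elm.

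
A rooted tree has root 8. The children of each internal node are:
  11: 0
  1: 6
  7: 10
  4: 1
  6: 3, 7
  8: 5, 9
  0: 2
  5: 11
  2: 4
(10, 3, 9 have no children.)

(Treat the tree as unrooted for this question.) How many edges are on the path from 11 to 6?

5

The path is 11 – 0 – 2 – 4 – 1 – 6, which has 5 edges.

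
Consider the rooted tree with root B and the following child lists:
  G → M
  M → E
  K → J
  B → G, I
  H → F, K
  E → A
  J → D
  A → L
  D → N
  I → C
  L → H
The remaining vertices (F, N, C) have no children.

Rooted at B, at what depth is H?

Path from B to H: B–G–M–E–A–L–H, which has 6 edges.

6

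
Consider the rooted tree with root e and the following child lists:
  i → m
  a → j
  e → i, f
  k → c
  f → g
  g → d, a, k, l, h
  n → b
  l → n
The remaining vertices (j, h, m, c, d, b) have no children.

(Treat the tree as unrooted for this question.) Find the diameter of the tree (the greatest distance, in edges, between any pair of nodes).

Starting from b, a farthest node is m at distance 7.
One longest path: b–n–l–g–f–e–i–m.
So the diameter is 7.

7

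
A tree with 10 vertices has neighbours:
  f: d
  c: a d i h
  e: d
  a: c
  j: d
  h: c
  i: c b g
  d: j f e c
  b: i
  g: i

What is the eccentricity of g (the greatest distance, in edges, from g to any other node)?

4

A farthest node from g is j (e, f also at distance 4).
The path g-i-c-d-j has 4 edges.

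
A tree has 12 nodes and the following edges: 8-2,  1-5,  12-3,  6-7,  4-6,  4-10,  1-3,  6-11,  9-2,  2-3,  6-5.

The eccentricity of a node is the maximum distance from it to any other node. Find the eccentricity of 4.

The node farthest from 4 is 9 (8 also at distance 6), via 4-6-5-1-3-2-9 — 6 edges.

6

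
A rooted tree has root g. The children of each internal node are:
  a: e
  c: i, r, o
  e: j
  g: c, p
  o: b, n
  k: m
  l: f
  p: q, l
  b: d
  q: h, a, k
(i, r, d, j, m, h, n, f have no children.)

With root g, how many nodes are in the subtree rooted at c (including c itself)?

7

The subtree rooted at c contains: c, o, r, i, b, n, d — 7 nodes.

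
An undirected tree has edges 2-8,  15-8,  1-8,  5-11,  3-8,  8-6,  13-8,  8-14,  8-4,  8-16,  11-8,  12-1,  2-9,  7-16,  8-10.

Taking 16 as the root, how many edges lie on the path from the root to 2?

2

16 → 8 → 2 — 2 edges.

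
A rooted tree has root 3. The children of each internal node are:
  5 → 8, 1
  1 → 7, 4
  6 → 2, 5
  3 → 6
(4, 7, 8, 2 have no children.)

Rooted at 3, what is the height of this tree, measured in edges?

A deepest node is 4, reached by 3–6–5–1–4.
That path has 4 edges, so the height is 4.

4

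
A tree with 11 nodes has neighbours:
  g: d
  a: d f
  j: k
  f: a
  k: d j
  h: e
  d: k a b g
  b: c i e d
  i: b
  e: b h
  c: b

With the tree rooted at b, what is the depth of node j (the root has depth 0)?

Path from b to j: b–d–k–j, which has 3 edges.

3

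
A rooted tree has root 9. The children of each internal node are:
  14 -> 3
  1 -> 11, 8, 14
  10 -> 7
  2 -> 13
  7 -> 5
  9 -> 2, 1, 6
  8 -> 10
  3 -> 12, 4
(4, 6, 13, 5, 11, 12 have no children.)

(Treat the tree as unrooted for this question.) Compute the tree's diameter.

Starting from 5, a farthest node is 4 at distance 7.
One longest path: 5-7-10-8-1-14-3-4.
So the diameter is 7.

7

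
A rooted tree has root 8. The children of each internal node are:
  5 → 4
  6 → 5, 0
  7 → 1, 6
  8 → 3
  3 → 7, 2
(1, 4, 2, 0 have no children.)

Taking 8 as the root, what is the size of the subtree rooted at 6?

4

Descendants of 6 (including itself): 6, 5, 0, 4. That's 4.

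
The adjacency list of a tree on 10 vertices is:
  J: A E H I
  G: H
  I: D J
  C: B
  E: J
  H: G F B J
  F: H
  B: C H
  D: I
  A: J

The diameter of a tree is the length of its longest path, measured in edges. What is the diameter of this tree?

A longest path is C-B-H-J-I-D, with 5 edges.

5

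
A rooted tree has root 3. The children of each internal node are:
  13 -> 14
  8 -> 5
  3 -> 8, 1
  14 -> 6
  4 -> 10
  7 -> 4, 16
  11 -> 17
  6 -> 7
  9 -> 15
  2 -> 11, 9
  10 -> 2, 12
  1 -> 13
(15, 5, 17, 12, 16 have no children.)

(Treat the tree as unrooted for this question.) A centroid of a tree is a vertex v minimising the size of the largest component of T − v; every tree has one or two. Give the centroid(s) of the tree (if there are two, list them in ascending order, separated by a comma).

Delete 7: the remaining components have sizes 8, 7, 1. Max 8 ≤ 8, so 7 is a centroid.
Every other node leaves some component of size > 8, so the centroid is unique.

7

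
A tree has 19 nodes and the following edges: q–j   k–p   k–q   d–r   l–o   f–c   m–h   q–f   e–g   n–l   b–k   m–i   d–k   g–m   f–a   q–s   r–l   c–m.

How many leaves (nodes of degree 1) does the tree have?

Degree-1 nodes: a, b, e, h, i, j, n, o, p, s — 10 of them.

10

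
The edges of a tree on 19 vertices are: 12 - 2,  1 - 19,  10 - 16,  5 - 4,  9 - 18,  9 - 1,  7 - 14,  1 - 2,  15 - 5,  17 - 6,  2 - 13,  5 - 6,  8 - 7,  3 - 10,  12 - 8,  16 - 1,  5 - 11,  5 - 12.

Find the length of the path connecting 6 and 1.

4

The path is 6 – 5 – 12 – 2 – 1, which has 4 edges.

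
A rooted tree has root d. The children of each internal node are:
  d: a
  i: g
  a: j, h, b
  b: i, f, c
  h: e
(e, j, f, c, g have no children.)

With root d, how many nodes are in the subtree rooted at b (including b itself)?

5

The subtree rooted at b contains: b, i, f, c, g — 5 nodes.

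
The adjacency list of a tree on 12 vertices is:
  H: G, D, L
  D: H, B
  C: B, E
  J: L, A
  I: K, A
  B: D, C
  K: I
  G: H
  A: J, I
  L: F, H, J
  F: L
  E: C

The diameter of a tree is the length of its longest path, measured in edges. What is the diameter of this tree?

9

BFS from E reaches K last, at distance 9; BFS from K confirms no node is farther.
Path: E–C–B–D–H–L–J–A–I–K.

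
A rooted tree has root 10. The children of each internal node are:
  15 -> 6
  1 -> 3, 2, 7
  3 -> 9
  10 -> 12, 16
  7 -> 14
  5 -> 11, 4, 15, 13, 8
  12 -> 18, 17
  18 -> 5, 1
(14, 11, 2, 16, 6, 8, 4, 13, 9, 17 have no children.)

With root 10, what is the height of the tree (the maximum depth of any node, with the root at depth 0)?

The longest root-to-leaf path is 10–12–18–1–7–14 (5 edges).

5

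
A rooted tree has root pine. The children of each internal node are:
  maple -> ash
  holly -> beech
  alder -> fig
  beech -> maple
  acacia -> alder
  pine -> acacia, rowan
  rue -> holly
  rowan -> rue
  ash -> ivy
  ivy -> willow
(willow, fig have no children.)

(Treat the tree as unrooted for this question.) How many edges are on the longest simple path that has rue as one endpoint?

6

The node farthest from rue is willow, via rue-holly-beech-maple-ash-ivy-willow — 6 edges.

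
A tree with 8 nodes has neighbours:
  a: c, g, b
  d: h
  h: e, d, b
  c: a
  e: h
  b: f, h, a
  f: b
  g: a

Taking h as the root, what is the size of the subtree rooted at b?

5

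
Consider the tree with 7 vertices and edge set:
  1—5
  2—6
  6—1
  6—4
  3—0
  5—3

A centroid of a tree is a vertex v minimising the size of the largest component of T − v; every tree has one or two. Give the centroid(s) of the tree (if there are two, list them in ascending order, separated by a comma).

1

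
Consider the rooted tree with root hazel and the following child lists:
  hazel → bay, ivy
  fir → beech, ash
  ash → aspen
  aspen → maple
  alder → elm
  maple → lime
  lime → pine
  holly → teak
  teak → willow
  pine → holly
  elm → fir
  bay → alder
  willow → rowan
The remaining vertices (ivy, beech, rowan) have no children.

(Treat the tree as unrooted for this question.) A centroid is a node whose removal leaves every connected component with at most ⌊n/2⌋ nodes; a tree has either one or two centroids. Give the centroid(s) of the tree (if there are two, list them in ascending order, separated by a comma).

If ash is removed the pieces have sizes 8, 7, all ≤ ⌊16/2⌋ = 8.
Its neighbour aspen also leaves a largest component of size 8, so both are centroids.

ash, aspen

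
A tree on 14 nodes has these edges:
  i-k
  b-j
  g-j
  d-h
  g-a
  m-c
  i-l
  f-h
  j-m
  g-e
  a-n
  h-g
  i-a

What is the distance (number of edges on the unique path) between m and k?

Walking from m: m–j–g–a–i–k. Length 5.

5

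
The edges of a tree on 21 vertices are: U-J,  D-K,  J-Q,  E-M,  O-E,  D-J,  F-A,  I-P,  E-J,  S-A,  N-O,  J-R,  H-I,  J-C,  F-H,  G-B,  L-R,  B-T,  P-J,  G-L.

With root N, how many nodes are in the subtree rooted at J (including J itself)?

17

J's subtree: {J, R, D, P, Q, C, U, L, K, I, G, H, B, F, T, A, S}, size 17.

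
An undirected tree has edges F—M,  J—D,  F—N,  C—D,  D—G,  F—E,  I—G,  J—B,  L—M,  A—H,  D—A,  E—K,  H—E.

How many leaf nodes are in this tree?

6

Exactly 6 nodes have a single neighbour: B, C, I, K, L, N.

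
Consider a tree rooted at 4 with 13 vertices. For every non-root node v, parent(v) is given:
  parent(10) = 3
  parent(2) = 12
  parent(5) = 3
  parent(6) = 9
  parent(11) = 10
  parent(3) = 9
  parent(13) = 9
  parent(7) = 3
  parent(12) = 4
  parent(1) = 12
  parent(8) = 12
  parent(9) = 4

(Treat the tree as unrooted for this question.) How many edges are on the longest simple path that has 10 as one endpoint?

The node farthest from 10 is 8 (2, 1 also at distance 5), via 10–3–9–4–12–8 — 5 edges.

5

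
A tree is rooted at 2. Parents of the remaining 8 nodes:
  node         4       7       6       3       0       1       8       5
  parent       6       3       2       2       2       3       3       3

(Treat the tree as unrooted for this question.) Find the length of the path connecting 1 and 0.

Walking from 1: 1 - 3 - 2 - 0. Length 3.

3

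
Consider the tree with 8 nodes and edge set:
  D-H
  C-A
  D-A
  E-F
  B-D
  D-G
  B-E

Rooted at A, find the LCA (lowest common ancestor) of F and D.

F's ancestor chain is F, E, B, D, A and D's is D, A; they first meet at D.

D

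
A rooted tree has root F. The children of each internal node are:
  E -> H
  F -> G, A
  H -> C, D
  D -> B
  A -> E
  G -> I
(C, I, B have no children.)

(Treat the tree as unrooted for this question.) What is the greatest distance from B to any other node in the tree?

7

The node farthest from B is I, via B–D–H–E–A–F–G–I — 7 edges.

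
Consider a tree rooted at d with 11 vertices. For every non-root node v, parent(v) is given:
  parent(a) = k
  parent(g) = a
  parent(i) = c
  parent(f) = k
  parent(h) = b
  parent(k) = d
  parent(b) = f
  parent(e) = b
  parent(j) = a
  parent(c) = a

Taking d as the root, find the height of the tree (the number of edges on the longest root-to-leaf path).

h sits deepest: d–k–f–b–h — 4 edges from the root.

4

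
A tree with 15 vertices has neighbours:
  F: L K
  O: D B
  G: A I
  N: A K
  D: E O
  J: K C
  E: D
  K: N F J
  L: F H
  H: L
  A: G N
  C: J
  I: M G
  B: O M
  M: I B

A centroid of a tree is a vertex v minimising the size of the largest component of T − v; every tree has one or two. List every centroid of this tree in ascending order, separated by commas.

A

If A is removed the pieces have sizes 7, 7, all ≤ ⌊15/2⌋ = 7.
Every other node leaves some component of size > 7, so the centroid is unique.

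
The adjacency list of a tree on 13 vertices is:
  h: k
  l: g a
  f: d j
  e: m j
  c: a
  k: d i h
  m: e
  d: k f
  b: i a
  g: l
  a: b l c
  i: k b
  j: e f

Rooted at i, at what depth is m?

Path from i to m: i–k–d–f–j–e–m, which has 6 edges.

6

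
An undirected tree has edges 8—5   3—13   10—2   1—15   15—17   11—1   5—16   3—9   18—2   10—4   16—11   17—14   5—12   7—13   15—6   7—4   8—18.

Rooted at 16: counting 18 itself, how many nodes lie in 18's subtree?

8

18's subtree: {18, 2, 10, 4, 7, 13, 3, 9}, size 8.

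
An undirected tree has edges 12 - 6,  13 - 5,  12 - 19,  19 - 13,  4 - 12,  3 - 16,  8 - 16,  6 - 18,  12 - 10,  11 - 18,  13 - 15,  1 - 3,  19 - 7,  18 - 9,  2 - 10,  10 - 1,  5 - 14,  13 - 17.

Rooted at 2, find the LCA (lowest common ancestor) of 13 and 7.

13's ancestor chain is 13, 19, 12, 10, 2 and 7's is 7, 19, 12, 10, 2; they first meet at 19.

19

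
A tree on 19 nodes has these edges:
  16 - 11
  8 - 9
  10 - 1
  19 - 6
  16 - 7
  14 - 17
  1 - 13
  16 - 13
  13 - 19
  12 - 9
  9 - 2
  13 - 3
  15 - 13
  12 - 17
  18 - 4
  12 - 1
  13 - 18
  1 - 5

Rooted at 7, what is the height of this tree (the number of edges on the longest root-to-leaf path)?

A deepest node is 8, reached by 7–16–13–1–12–9–8.
That path has 6 edges, so the height is 6.

6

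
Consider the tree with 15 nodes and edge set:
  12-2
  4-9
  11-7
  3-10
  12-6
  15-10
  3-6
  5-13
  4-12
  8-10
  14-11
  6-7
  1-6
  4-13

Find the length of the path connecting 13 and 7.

13–4–12–6–7: 4 edges.

4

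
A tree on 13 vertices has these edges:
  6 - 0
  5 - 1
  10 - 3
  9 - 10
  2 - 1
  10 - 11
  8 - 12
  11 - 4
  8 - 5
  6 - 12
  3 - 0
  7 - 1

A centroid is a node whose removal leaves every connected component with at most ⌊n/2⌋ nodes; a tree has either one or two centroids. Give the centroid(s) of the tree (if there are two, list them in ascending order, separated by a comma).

If 6 is removed the pieces have sizes 6, 6, all ≤ ⌊13/2⌋ = 6.
No neighbour of 6 does as well, so 6 is the unique centroid.

6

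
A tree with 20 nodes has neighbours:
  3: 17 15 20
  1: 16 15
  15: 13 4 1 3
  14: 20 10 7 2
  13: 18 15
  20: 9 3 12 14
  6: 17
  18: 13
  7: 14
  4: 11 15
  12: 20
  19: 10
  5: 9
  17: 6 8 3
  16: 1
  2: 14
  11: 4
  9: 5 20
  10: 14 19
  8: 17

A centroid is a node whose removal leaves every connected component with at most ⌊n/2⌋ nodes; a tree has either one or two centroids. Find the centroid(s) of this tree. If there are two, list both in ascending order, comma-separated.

3

Delete 3: the remaining components have sizes 9, 7, 3. Max 9 ≤ 10, so 3 is a centroid.
Every other node leaves some component of size > 10, so the centroid is unique.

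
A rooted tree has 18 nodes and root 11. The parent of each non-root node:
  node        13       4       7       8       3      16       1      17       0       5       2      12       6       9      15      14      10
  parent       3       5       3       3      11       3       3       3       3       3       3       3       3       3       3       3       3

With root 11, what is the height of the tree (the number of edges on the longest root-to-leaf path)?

A deepest node is 4, reached by 11-3-5-4.
That path has 3 edges, so the height is 3.

3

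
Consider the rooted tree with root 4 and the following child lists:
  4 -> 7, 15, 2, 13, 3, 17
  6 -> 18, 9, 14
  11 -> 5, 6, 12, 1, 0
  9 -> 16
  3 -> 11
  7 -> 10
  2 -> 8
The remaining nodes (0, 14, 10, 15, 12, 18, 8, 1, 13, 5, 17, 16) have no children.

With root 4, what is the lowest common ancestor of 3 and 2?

4

Ancestors of 3 (toward the root): 3, 4.
Ancestors of 2: 2, 4.
The deepest node appearing in both lists is 4.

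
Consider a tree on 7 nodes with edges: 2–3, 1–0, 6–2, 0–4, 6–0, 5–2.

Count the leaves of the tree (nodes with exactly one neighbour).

4

Exactly 4 nodes have a single neighbour: 1, 3, 4, 5.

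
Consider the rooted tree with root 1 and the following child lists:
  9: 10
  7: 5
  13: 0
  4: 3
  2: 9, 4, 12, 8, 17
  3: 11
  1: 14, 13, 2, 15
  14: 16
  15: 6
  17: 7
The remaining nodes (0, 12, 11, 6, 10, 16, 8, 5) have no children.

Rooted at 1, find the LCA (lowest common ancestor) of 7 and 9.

Path 7→root: 7 17 2 1; path 9→root: 9 2 1.
First common node: 2.

2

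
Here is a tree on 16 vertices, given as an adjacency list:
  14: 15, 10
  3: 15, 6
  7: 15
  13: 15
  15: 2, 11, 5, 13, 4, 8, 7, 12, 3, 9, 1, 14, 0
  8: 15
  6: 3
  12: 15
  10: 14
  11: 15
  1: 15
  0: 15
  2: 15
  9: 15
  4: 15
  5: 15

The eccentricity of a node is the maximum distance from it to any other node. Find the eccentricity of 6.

The node farthest from 6 is 10, via 6-3-15-14-10 — 4 edges.

4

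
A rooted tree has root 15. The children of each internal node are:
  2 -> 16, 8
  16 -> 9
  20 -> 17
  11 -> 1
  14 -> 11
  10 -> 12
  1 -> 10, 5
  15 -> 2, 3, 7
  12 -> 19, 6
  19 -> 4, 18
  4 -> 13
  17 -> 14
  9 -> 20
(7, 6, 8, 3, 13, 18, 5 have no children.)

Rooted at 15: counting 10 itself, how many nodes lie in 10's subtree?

7

10's subtree: {10, 12, 6, 19, 18, 4, 13}, size 7.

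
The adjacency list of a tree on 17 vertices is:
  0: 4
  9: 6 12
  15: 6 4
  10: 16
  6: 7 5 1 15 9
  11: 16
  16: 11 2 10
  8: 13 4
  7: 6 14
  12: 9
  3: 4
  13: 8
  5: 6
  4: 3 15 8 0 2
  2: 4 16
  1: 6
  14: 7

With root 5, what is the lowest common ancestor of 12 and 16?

12's ancestor chain is 12, 9, 6, 5 and 16's is 16, 2, 4, 15, 6, 5; they first meet at 6.

6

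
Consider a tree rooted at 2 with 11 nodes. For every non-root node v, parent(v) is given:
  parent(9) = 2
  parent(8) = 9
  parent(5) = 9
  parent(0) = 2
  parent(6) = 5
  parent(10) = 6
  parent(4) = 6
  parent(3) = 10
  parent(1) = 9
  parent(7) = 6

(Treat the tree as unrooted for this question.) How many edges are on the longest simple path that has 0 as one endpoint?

6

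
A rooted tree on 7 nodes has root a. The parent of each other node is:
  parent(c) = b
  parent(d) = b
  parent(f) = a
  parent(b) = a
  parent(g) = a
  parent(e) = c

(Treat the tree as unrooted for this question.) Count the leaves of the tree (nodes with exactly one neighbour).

The leaves are d, e, f, g.
That is 4 leaves.

4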